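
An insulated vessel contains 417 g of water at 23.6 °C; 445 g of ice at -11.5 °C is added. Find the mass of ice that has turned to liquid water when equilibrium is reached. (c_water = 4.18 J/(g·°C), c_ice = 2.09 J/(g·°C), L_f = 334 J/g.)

Cooling the water to 0 °C releases 417×4.18×23.6 = 41136 J.
Of that, 445×2.09×11.5 = 10696 J goes to bring the ice to 0 °C, leaving 30441 J.
To melt every bit of ice: 445×334 = 148630 J.
Since 30441 < 148630 J, not all the ice melts; equilibrium is at 0 °C.
Mass melted = 30441/334 ≈ 91.14 g.

m_melted ≈ 91.1 g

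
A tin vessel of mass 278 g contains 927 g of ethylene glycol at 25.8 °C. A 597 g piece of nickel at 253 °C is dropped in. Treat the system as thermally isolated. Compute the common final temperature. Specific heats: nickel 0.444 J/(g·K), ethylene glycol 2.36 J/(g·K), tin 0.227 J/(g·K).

T_f ≈ 49.7 °C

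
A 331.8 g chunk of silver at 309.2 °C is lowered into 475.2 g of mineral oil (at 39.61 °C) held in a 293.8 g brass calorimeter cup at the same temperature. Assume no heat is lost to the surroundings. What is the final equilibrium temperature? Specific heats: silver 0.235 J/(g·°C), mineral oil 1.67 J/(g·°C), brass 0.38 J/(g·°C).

Energy conservation, ΣQ = 0:
331.8*0.235*(T − 309.2) + 475.2*1.67*(T − 39.61) + 293.8*0.38*(T − 39.61) = 0
(77.97 + 793.58 + 111.64) T = 77.97*309.2 + 793.58*39.61 + 111.64*39.61
T = 59965 / 983.2 = 61 °C

T_f ≈ 61.0 °C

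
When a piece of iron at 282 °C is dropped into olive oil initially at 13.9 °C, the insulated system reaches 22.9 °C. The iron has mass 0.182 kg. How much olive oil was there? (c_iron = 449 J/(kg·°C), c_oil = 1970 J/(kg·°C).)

Taking heat into each body as positive, Σ m c ΔT = 0:
0.182·449·(22.9 − 282) + m·1970·(22.9 − 13.9) = 0
17730 m = 21173
m = 21173/17730 ≈ 1.194 kg

m ≈ 1.19 kg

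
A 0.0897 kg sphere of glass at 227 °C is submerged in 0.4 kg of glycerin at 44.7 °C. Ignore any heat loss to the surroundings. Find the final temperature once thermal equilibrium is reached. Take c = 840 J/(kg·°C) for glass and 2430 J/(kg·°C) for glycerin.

T_f ≈ 57.8 °C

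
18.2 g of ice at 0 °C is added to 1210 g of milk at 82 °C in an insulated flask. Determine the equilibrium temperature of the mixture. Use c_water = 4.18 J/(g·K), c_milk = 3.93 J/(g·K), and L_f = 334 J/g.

T_f ≈ 79.5 °C

Net heat exchanged in the isolated system is zero:
latent heat to melt: 18.2×334 = 6078.8; warm the meltwater: 76.08 T; milk cools: 1210×3.93×(T − 82) = 4755.3(T − 82)
4831.4 T = 389935 − 6078.8 = 383856
T ≈ 79.45 °C — above 0 °C, consistent with complete melting.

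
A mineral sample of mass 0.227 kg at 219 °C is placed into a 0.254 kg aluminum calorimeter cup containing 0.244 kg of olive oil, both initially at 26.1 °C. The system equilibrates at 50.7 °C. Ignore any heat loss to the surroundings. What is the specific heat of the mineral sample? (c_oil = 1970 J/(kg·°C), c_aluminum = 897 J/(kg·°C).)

c ≈ 456 J/(kg·°C)

Net heat exchanged in the isolated system is zero:
0.227·c·(50.7 − 219) + 0.244·1970·(50.7 − 26.1) + 0.254·897·(50.7 − 26.1) = 0
-38.2 c = -17430
c = -17430/-38.2 ≈ 456.2 J/(kg·°C)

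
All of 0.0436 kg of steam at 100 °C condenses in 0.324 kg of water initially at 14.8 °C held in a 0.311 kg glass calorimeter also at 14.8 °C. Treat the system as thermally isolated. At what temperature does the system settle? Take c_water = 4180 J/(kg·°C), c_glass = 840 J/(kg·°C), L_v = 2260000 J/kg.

Heat gained plus heat lost sum to zero:
steam→water at 100 °C releases m L_v = 0.0436×2260000 = 98536; condensate cools 100→T: 0.0436×4180×(T − 100) = 182.25(T − 100); water warms: 0.324×4180×(T − 14.8) = 1354.3(T − 14.8); cup: 261.24(T − 14.8)
1797.8 T = 98536 + 18225 + 23910 = 140671
T ≈ 78.25 °C, under the boiling point, so the assumption holds.

T_f ≈ 78.2 °C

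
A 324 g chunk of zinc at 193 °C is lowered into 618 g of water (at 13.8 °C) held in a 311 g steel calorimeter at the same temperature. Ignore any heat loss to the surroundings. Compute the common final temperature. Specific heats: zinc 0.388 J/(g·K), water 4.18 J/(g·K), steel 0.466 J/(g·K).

T_f ≈ 21.7 °C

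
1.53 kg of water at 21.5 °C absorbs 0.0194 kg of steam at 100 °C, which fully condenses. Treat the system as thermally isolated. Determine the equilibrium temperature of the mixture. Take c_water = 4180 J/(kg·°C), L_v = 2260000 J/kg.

Conservation of energy gives ΣQ = 0:
steam→water at 100 °C releases m L_v = 0.0194·2260000 = 43844
  condensate cools 100→T: 0.0194·4180·(T − 100) = 81.09(T − 100)
  original water: 6395.4(T − 21.5)
6476.5 T = 43844 + 8109.2 + 137501 = 189454
T ≈ 29.25 °C, under the boiling point, so the assumption holds.

T_f ≈ 29.3 °C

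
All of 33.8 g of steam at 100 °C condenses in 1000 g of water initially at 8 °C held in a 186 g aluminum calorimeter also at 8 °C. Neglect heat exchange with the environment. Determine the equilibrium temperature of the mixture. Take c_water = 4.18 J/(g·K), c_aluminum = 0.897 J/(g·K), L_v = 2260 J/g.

T_f ≈ 27.9 °C

Energy balance with sensible and latent terms:
latent heat released on condensation: 33.8·2260 = 76388; condensate cools 100→T: 33.8·4.18·(T − 100) = 141.28(T − 100); original water: 4180(T − 8); aluminum cup: 186·0.897·(T − 8) = 166.84(T − 8)
4488.1 T = 76388 + 14128 + 34775 = 125291
T ≈ 27.92 °C (< 100 °C, so full condensation is consistent).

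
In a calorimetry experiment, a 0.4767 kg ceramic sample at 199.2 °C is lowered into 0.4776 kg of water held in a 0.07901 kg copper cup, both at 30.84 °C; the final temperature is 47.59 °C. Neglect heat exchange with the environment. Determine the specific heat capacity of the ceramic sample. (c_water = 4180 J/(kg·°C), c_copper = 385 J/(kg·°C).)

c ≈ 470 J/(kg·°C)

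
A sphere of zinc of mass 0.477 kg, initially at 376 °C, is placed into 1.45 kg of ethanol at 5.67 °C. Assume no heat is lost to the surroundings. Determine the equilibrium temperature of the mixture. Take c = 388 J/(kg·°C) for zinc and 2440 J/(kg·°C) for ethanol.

T_f ≈ 24.1 °C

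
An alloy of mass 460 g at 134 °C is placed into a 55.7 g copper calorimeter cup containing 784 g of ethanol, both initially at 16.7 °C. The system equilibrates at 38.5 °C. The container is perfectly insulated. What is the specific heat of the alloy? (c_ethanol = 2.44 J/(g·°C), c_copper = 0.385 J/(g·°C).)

Energy conservation, ΣQ = 0:
460·c·(38.5 − 134) + 784·2.44·(38.5 − 16.7) + 55.7·0.385·(38.5 − 16.7) = 0
-43930 c = -42170
c = -42170/-43930 ≈ 0.9599 J/(g·°C)

c ≈ 0.96 J/(g·°C)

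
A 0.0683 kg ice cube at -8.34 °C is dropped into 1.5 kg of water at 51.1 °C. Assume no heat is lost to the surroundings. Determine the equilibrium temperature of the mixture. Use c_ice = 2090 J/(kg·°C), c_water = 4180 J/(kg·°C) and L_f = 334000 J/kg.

T_f ≈ 45.2 °C

Setting the total heat transfer to zero:
ice -8.34→0 °C: 0.0683×2090×8.34 = 1190.5
  melt ice: 0.0683×334000 = 22812
  warm the meltwater: 285.49 T
  water cools: 1.5×4180×(T − 51.1) = 6270(T − 51.1)
6555.5 T = 320397 − 24003 = 296394
T ≈ 45.21 °C — above 0 °C, consistent with complete melting.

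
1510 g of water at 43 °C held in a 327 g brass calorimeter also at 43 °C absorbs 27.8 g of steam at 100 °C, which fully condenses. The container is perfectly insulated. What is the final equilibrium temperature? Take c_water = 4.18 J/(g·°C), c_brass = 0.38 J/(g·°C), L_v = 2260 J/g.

T_f ≈ 53.6 °C

Energy conservation, ΣQ = 0:
steam→water at 100 °C releases m L_v = 27.8·2260 = 62828; condensed water 100 °C→T: 116.2(T − 100); original water: 6311.8(T − 43); cup: 124.26(T − 43)
6552.3 T = 62828 + 11620 + 276751 = 351199
T ≈ 53.60 °C (< 100 °C, so full condensation is consistent).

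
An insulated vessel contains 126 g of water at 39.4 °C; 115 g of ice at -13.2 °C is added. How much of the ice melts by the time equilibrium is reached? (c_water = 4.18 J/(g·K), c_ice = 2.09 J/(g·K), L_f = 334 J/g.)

m_melted ≈ 52.6 g

Water can give up m c ΔT = 126×4.18×39.4 = 20751 J before reaching 0 °C.
Of that, 115×2.09×13.2 = 3172.6 J goes to bring the ice to 0 °C, leaving 17579 J.
To melt every bit of ice: 115×334 = 38410 J.
That's not enough to melt it all — equilibrium is at 0 °C with ice remaining.
m_melted×334 = 17579  ⇒  m_melted ≈ 52.63 g.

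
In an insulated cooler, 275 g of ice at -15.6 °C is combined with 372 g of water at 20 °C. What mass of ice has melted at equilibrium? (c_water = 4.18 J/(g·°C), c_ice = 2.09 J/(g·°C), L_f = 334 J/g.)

Heat available from the water dropping to 0 °C: 372·4.18·20 = 31099 J.
Warming the ice to 0 °C takes 275·2.09·15.6 = 8966.1 J, leaving 22133 J for melting.
Melting all 275 g of ice would need 275·334 = 91850 J.
22133 J < 91850 J, so only part of the ice melts and the system sits at 0 °C.
Mass melted = 22133/334 ≈ 66.27 g.

m_melted ≈ 66.3 g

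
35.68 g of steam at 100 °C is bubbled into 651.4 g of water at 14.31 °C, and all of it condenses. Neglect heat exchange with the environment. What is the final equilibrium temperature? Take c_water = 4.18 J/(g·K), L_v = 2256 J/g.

T_f ≈ 46.8 °C

Let T be the final temperature. ΣQ_i = 0:
condense steam: −35.68×2256 = −80494
  condensed water 100 °C→T: 149.14(T − 100)
  original water: 2722.9(T − 14.31)
2872 T = 80494 + 14914 + 38964 = 134372
T ≈ 46.79 °C — below 100 °C, confirming all the steam condensed.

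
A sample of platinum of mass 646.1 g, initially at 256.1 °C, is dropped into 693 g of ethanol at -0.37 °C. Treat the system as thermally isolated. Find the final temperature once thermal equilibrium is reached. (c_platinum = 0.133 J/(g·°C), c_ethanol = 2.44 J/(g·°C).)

T_f ≈ 12.0 °C

Heat gained plus heat lost sum to zero:
646.1·0.133·(T − 256.1) + 693·2.44·(T − (-0.37)) = 0
1776.9 T = 21381
T ≈ 12.03 °C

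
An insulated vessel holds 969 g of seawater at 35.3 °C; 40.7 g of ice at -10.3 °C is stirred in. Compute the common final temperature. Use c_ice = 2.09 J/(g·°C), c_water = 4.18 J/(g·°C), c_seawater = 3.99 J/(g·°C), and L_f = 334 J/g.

Energy balance with sensible and latent terms:
ice -10.3→0 °C: 40.7×2.09×10.3 = 876.15; melt ice: 40.7×334 = 13594; meltwater 0→T: 40.7×4.18×T = 170.13 T; seawater: 3866.3(T − 35.3)
4036.4 T = 136481 − 14470 = 122011
T ≈ 30.23 °C (positive, so assuming full melt was valid).

T_f ≈ 30.2 °C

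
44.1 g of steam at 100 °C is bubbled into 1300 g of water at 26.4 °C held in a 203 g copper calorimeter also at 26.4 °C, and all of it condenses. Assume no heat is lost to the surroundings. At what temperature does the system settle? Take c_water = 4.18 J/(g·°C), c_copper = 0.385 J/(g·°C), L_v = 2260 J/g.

T_f ≈ 46.3 °C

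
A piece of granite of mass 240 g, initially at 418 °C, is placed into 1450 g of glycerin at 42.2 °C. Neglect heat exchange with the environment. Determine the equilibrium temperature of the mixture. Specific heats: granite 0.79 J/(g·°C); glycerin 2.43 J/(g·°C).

Conservation of energy gives ΣQ = 0:
240·0.79·(T − 418) + 1450·2.43·(T − 42.2) = 0
189.6(T − 418) + 3523.5(T − 42.2) = 0
3713.1 T = 227945
T ≈ 61.39 °C

T_f ≈ 61.4 °C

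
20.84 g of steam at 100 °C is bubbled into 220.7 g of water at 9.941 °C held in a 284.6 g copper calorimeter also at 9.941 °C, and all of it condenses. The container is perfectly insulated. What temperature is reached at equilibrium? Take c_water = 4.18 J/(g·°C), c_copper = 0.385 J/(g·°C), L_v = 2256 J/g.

T_f ≈ 59.0 °C

Conservation of energy gives ΣQ = 0:
latent heat released on condensation: 20.84·2256 = 47015; condensate cools 100→T: 20.84·4.18·(T − 100) = 87.11(T − 100); original water: 922.53(T − 9.941); cup: 109.57(T − 9.941)
1119.2 T = 47015 + 8711.1 + 10260 = 65986
T ≈ 58.96 °C, under the boiling point, so the assumption holds.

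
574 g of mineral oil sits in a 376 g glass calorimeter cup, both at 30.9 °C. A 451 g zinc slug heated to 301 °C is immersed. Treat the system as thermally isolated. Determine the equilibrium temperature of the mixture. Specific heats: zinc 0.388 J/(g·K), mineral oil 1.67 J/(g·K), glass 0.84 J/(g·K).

T_f ≈ 63.5 °C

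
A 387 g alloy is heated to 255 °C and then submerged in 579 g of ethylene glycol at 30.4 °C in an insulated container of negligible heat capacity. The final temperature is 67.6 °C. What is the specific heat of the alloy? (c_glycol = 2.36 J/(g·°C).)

m_s c (T_s − T_f) = m_glycol c_glycol (T_f − T_0):
387·c·(255 − 67.6) = 579·2.36·(67.6 − 30.4)
72524 c = 50832  ⇒  c ≈ 0.7009 J/(g·°C)

c ≈ 0.701 J/(g·°C)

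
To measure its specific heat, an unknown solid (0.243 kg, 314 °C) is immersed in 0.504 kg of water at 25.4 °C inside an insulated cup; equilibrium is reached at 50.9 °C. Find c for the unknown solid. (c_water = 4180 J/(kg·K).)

c ≈ 840 J/(kg·K)

Net heat exchanged in the isolated system is zero:
0.243×c×(50.9 − 314) + 0.504×4180×(50.9 − 25.4) = 0
-63.93 c = -53721
c = -53721/-63.93 ≈ 840.3 J/(kg·K)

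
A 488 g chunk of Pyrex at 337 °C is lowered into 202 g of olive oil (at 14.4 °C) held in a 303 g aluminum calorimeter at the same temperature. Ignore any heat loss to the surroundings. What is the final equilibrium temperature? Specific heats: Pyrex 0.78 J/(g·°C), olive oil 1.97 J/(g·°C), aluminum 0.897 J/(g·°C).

Energy conservation, ΣQ = 0:
488·0.78·(T − 337) + 202·1.97·(T − 14.4) + 303·0.897·(T − 14.4) = 0
380.64(T − 337) + 397.94(T − 14.4) + 271.79(T − 14.4) = 0
1050.4 T = 137920
T = 137920 / 1050.4 = 131 °C

T_f ≈ 131.3 °C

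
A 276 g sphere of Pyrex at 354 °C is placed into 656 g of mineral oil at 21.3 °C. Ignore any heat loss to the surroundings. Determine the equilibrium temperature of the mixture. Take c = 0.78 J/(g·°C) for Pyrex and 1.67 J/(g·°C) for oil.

Net heat exchanged in the isolated system is zero:
276·0.78·(T − 354) + 656·1.67·(T − 21.3) = 0
215.28(T − 354) + 1095.5(T − 21.3) = 0
(215.28 + 1095.5) T = 215.28·354 + 1095.5·21.3
T ≈ 75.94 °C

T_f ≈ 75.9 °C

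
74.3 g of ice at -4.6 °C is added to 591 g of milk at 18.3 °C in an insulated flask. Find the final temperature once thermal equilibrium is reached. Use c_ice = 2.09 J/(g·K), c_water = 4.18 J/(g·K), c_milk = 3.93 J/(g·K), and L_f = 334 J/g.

T_f ≈ 6.4 °C

Let T be the final temperature. ΣQ_i = 0:
ice -4.6→0 °C: 74.3×2.09×4.6 = 714.32; latent heat to melt: 74.3×334 = 24816; meltwater 0→T: 74.3×4.18×T = 310.57 T; milk: 2322.6(T − 18.3)
2633.2 T = 42504 − 25531 = 16974
T ≈ 6.45 °C — above 0 °C, consistent with complete melting.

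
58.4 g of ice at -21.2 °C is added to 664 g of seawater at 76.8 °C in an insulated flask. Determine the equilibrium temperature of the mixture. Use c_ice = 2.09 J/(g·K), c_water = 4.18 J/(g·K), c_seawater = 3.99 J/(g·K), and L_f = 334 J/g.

T_f ≈ 62.7 °C

Sum of m c ΔT and latent-heat terms is zero:
ice -21.2→0 °C: 58.4×2.09×21.2 = 2587.6
  melt ice: 58.4×334 = 19506
  meltwater 0→T: 58.4×4.18×T = 244.11 T
  seawater: 2649.4(T − 76.8)
2893.5 T = 203471 − 22093 = 181378
T ≈ 62.69 °C (positive, so assuming full melt was valid).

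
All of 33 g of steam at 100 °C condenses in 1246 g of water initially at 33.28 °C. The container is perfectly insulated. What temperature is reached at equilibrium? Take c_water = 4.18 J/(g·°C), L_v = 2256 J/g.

T_f ≈ 48.9 °C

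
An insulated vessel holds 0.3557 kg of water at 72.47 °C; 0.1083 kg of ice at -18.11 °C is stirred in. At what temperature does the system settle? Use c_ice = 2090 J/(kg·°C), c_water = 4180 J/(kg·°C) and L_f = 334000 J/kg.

Heat gained plus heat lost sum to zero:
warm ice to 0 °C: 0.1083×2090×(0 − (-18.11)) = 4099.1; latent heat to melt: 0.1083×334000 = 36172; warm the meltwater: 452.69 T; water: 1486.8(T − 72.47)
1939.5 T = 107750 − 40271 = 67479
T ≈ 34.79 °C (positive, so assuming full melt was valid).

T_f ≈ 34.8 °C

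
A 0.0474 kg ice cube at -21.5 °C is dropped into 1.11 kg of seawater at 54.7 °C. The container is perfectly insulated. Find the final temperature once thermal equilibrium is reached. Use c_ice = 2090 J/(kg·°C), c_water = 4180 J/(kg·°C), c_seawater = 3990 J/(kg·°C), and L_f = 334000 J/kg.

Setting the total heat transfer to zero:
ice -21.5→0 °C: 0.0474×2090×21.5 = 2129.9; melt ice: 0.0474×334000 = 15832; meltwater 0→T: 0.0474×4180×T = 198.13 T; seawater cools: 1.11×3990×(T − 54.7) = 4428.9(T − 54.7)
4627 T = 242261 − 17962 = 224299
T ≈ 48.48 °C. Since T > 0 °C, the all-ice-melts assumption holds.

T_f ≈ 48.5 °C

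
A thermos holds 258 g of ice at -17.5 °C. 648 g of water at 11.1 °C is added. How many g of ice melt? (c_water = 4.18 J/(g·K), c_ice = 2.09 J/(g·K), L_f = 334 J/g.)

m_melted ≈ 61.8 g

Heat available from the water dropping to 0 °C: 648×4.18×11.1 = 30066 J.
Of that, 258×2.09×17.5 = 9436.3 J goes to bring the ice to 0 °C, leaving 20630 J.
Melting all 258 g of ice would need 258×334 = 86172 J.
Since 20630 < 86172 J, not all the ice melts; equilibrium is at 0 °C.
m_melt = 20630 / L_f = 61.77 g.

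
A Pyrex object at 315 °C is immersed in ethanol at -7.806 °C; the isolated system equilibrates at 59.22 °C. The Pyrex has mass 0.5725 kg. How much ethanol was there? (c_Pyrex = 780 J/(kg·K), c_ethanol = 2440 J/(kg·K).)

m ≈ 0.698 kg

Let T be the final temperature. ΣQ_i = 0:
0.5725·780·(59.22 − 315) + m·2440·(59.22 − (-7.806)) = 0
163543 m = 114219
m = 114219/163543 ≈ 0.6984 kg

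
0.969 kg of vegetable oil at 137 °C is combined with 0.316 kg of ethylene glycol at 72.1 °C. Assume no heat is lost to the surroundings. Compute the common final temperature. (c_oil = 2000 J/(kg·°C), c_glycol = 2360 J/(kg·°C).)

Set heat shed by the hot body equal to heat absorbed by the cold body:
0.969*2000*(137 − T) = 0.316*2360*(T − 72.1)
1938(137 − T) = 745.76(T − 72.1)
2683.8 T = 319275  ⇒  T ≈ 118.97 °C

T_f ≈ 119.0 °C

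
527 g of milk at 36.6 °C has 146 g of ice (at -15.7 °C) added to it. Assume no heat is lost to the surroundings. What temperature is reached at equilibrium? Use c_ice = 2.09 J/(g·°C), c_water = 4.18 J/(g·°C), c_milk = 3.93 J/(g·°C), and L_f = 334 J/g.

Energy conservation, ΣQ = 0:
ice -15.7→0 °C: 146×2.09×15.7 = 4790.7
  latent heat to melt: 146×334 = 48764
  warm the meltwater: 610.28 T
  milk cools: 527×3.93×(T − 36.6) = 2071.1(T − 36.6)
2681.4 T = 75803 − 53555 = 22248
T ≈ 8.30 °C — above 0 °C, consistent with complete melting.

T_f ≈ 8.3 °C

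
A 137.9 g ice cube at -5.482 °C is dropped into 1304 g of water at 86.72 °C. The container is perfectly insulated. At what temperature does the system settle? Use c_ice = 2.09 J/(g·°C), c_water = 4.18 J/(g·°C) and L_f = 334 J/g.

Net heat exchanged in the isolated system is zero:
warm ice to 0 °C: 137.9×2.09×(0 − (-5.482)) = 1580; latent heat to melt: 137.9×334 = 46059; meltwater 0→T: 137.9×4.18×T = 576.42 T; water cools: 1304×4.18×(T − 86.72) = 5450.7(T − 86.72)
6027.1 T = 472686 − 47639 = 425048
T ≈ 70.52 °C — above 0 °C, consistent with complete melting.

T_f ≈ 70.5 °C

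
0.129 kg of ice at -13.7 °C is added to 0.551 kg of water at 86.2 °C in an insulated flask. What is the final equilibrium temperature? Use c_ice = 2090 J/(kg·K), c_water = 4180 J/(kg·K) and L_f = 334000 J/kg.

T_f ≈ 53.4 °C

Setting the total heat transfer to zero:
warm ice to 0 °C: 0.129·2090·(0 − (-13.7)) = 3693.7; melt ice: 0.129·334000 = 43086; meltwater 0→T: 0.129·4180·T = 539.22 T; water: 2303.2(T − 86.2)
2842.4 T = 198534 − 46780 = 151754
T ≈ 53.39 °C — above 0 °C, consistent with complete melting.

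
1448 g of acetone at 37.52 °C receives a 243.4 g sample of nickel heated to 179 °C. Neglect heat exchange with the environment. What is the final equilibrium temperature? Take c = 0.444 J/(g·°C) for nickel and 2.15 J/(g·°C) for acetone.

T_f is the heat-capacity-weighted average of the initial temperatures:
T_f = (108.07×179 + 3113.2×37.52) / (108.07 + 3113.2)
    = 136152 / 3221.3 ≈ 42.27 °C

T_f ≈ 42.3 °C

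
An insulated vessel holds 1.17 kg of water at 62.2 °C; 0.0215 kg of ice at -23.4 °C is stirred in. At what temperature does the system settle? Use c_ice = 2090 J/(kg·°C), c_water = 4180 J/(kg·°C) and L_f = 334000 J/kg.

Sum of m c ΔT and latent-heat terms is zero:
warm ice to 0 °C: 0.0215·2090·(0 − (-23.4)) = 1051.5; fusion: m_ice L_f = 0.0215·334000 = 7181; meltwater 0→T: 0.0215·4180·T = 89.87 T; water cools: 1.17·4180·(T − 62.2) = 4890.6(T − 62.2)
4980.5 T = 304195 − 8232.5 = 295963
T ≈ 59.42 °C (positive, so assuming full melt was valid).

T_f ≈ 59.4 °C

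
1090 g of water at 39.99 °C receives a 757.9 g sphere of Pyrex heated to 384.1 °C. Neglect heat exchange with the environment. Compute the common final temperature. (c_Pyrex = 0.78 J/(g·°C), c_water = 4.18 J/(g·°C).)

T_f ≈ 79.5 °C

Heat gained plus heat lost sum to zero:
757.9·0.78·(T − 384.1) + 1090·4.18·(T − 39.99) = 0
5147.4 T = 409268
T ≈ 79.51 °C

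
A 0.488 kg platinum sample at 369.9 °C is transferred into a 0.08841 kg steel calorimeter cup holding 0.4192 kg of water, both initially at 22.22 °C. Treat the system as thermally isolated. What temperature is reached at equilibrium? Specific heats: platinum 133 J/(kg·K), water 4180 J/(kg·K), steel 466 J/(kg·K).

T_f ≈ 34.4 °C

Net heat exchanged in the isolated system is zero:
0.488*133*(T − 369.9) + 0.4192*4180*(T − 22.22) + 0.08841*466*(T − 22.22) = 0
64.9(T − 369.9) + 1752.3(T − 22.22) + 41.2(T − 22.22) = 0
(64.9 + 1752.3 + 41.2) T = 64.9*369.9 + 1752.3*22.22 + 41.2*22.22
T = 63859 / 1858.4 = 34.4 °C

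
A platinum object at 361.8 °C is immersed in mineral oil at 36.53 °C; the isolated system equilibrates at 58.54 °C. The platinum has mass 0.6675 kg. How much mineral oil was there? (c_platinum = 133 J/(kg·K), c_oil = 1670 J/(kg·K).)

Heat lost by the platinum = heat gained by the oil:
0.6675·133·(361.8 − 58.54) = m·1670·(58.54 − 36.53)
36757 m = 26923  ⇒  m ≈ 0.7325 kg

m ≈ 0.732 kg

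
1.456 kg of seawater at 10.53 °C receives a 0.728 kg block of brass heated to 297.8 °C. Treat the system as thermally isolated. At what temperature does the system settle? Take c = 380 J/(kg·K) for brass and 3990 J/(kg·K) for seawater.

T_f ≈ 23.6 °C

Conservation of energy gives ΣQ = 0:
0.728×380×(T − 297.8) + 1.456×3990×(T − 10.53) = 0
276.64(T − 297.8) + 5809.4(T − 10.53) = 0
(276.64 + 5809.4) T = 276.64×297.8 + 5809.4×10.53
T ≈ 23.59 °C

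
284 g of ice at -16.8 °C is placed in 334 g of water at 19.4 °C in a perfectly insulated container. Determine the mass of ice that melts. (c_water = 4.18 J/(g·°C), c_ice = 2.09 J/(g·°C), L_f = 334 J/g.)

Heat available from the water dropping to 0 °C: 334·4.18·19.4 = 27085 J.
Warming the ice to 0 °C takes 284·2.09·16.8 = 9971.8 J, leaving 17113 J for melting.
Fully melting the ice requires m_ice L_f = 284·334 = 94856 J.
Since 17113 < 94856 J, not all the ice melts; equilibrium is at 0 °C.
m_melted·334 = 17113  ⇒  m_melted ≈ 51.24 g.

m_melted ≈ 51.2 g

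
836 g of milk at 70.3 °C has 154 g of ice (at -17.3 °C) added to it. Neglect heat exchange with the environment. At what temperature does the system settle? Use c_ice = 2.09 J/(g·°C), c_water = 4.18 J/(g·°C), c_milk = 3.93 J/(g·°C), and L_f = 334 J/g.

Heat gained plus heat lost sum to zero:
ice -17.3→0 °C: 154·2.09·17.3 = 5568.2; melt ice: 154·334 = 51436; meltwater 0→T: 154·4.18·T = 643.72 T; milk: 3285.5(T − 70.3)
3929.2 T = 230969 − 57004 = 173965
T ≈ 44.27 °C — above 0 °C, consistent with complete melting.

T_f ≈ 44.3 °C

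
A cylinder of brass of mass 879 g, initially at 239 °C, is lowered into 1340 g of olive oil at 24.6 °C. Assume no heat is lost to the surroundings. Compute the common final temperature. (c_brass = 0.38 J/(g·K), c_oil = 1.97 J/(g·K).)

T_f ≈ 48.7 °C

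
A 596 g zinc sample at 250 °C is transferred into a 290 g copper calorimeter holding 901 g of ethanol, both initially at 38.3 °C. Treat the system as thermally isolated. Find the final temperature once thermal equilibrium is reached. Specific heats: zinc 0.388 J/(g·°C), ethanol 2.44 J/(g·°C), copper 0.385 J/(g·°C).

Energy conservation, ΣQ = 0:
596·0.388·(T − 250) + 901·2.44·(T − 38.3) + 290·0.385·(T − 38.3) = 0
231.25(T − 250) + 2198.4(T − 38.3) + 111.65(T − 38.3) = 0
(231.25 + 2198.4 + 111.65) T = 231.25·250 + 2198.4·38.3 + 111.65·38.3
T ≈ 57.56 °C

T_f ≈ 57.6 °C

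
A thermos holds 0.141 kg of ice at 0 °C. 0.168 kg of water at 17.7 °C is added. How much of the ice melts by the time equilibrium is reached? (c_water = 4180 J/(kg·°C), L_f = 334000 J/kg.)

m_melted ≈ 0.0372 kg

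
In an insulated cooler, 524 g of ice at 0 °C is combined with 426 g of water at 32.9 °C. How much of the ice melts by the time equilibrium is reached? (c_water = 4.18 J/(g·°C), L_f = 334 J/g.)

Heat available from the water dropping to 0 °C: 426·4.18·32.9 = 58584 J.
Fully melting the ice requires m_ice L_f = 524·334 = 175016 J.
That's not enough to melt it all — equilibrium is at 0 °C with ice remaining.
Mass melted = 58584/334 ≈ 175.4 g.

m_melted ≈ 175 g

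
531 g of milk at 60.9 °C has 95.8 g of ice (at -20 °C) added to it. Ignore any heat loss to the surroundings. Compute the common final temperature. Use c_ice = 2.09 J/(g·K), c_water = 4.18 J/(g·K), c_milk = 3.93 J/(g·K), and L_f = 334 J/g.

Let T be the final temperature. ΣQ_i = 0:
ice -20→0 °C: 95.8·2.09·20 = 4004.4; fusion: m_ice L_f = 95.8·334 = 31997; meltwater 0→T: 95.8·4.18·T = 400.44 T; milk: 2086.8(T − 60.9)
2487.3 T = 127088 − 36002 = 91086
T ≈ 36.62 °C — above 0 °C, consistent with complete melting.

T_f ≈ 36.6 °C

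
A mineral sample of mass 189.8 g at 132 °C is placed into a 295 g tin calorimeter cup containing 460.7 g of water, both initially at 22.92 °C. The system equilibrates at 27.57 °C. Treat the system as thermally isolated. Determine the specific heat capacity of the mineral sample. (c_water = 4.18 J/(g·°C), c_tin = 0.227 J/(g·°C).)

c ≈ 0.467 J/(g·°C)

Let T be the final temperature. ΣQ_i = 0:
189.8×c×(27.57 − 132) + 460.7×4.18×(27.57 − 22.92) + 295×0.227×(27.57 − 22.92) = 0
-19821 c = -9266
c = -9266/-19821 ≈ 0.4675 J/(g·°C)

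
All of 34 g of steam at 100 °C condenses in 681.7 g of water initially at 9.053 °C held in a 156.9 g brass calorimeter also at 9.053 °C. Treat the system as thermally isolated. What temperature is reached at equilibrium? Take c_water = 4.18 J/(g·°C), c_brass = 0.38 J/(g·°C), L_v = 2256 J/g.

T_f ≈ 38.4 °C

Net heat exchanged in the isolated system is zero:
steam→water at 100 °C releases m L_v = 34×2256 = 76704
  condensate cools 100→T: 34×4.18×(T − 100) = 142.12(T − 100)
  original water: 2849.5(T − 9.053)
  cup: 59.62(T − 9.053)
3051.2 T = 76704 + 14212 + 26336 = 117252
T ≈ 38.43 °C (< 100 °C, so full condensation is consistent).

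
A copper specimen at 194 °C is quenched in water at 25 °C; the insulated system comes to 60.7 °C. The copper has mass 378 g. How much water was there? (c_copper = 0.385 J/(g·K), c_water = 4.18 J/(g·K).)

m ≈ 130 g

Heat gained plus heat lost sum to zero:
378·0.385·(60.7 − 194) + m·4.18·(60.7 − 25) = 0
149.23 m = 19399
m = 19399/149.23 ≈ 130 g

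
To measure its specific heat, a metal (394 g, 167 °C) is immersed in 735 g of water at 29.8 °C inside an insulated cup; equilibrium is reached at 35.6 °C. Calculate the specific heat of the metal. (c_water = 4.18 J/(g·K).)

m_s c (T_s − T_f) = m_water c_water (T_f − T_0):
394×c×(167 − 35.6) = 735×4.18×(35.6 − 29.8)
51772 c = 17819  ⇒  c ≈ 0.3442 J/(g·K)

c ≈ 0.344 J/(g·K)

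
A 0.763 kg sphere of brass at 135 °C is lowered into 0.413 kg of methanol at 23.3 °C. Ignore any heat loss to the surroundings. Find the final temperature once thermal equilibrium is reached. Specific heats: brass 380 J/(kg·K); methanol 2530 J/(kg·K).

Heat lost by the brass equals heat gained by the methanol:
0.763·380·(135 − T) = 0.413·2530·(T − 23.3)
289.94(135 − T) = 1044.9(T − 23.3)
1334.8 T = 63488  ⇒  T ≈ 47.56 °C

T_f ≈ 47.6 °C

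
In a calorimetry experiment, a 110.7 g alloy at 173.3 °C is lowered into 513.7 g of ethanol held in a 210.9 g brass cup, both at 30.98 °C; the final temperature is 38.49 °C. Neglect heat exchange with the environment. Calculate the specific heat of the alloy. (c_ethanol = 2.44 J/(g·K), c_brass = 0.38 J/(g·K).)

Net heat exchanged in the isolated system is zero:
110.7·c·(38.49 − 173.3) + 513.7·2.44·(38.49 − 30.98) + 210.9·0.38·(38.49 − 30.98) = 0
-14923 c = -10015
c = -10015/-14923 ≈ 0.6711 J/(g·K)

c ≈ 0.671 J/(g·K)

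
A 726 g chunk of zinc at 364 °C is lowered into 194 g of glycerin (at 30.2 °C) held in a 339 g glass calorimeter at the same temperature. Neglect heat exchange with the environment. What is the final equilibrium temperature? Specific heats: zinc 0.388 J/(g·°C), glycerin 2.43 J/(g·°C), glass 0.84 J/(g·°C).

T_f ≈ 120.8 °C

Net heat exchanged in the isolated system is zero:
726*0.388*(T − 364) + 194*2.43*(T − 30.2) + 339*0.84*(T − 30.2) = 0
281.69(T − 364) + 471.42(T − 30.2) + 284.76(T − 30.2) = 0
1037.9 T = 125371
T = 125371 / 1037.9 = 121 °C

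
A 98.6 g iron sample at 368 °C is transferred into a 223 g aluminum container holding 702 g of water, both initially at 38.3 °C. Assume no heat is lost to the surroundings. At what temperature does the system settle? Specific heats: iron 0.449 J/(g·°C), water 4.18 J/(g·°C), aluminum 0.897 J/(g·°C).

T_f ≈ 42.9 °C

Heat gained plus heat lost sum to zero:
98.6×0.449×(T − 368) + 702×4.18×(T − 38.3) + 223×0.897×(T − 38.3) = 0
44.27(T − 368) + 2934.4(T − 38.3) + 200.03(T − 38.3) = 0
(44.27 + 2934.4 + 200.03) T = 44.27×368 + 2934.4×38.3 + 200.03×38.3
T ≈ 42.89 °C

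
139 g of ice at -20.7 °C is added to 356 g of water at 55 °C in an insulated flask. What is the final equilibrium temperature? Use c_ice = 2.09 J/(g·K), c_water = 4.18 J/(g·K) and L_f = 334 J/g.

Conservation of energy gives ΣQ = 0:
ice -20.7→0 °C: 139·2.09·20.7 = 6013.6
  melt ice: 139·334 = 46426
  warm the meltwater: 581.02 T
  water: 1488.1(T − 55)
2069.1 T = 81844 − 52440 = 29405
T ≈ 14.21 °C. Since T > 0 °C, the all-ice-melts assumption holds.

T_f ≈ 14.2 °C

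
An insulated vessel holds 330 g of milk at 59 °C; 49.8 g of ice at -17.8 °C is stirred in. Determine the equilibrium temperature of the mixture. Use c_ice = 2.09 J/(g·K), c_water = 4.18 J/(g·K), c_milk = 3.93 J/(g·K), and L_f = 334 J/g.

T_f ≈ 38.6 °C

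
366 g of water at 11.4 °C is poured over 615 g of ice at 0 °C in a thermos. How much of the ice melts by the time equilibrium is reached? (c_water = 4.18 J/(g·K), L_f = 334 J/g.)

m_melted ≈ 52.2 g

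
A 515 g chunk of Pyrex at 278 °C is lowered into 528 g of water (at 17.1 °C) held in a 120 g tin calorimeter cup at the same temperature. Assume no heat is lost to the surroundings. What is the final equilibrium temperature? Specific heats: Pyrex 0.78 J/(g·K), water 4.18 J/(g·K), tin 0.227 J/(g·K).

Setting the total heat transfer to zero:
515×0.78×(T − 278) + 528×4.18×(T − 17.1) + 120×0.227×(T − 17.1) = 0
401.7(T − 278) + 2207(T − 17.1) + 27.24(T − 17.1) = 0
2636 T = 149879
T = 149879/2636 ≈ 56.86 °C

T_f ≈ 56.9 °C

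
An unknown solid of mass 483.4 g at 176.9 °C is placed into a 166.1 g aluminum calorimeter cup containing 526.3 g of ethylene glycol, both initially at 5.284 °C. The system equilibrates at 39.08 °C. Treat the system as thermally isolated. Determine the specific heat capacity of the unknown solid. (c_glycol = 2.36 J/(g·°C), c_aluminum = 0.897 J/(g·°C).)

c ≈ 0.706 J/(g·°C)

Setting the total heat transfer to zero:
483.4·c·(39.08 − 176.9) + 526.3·2.36·(39.08 − 5.284) + 166.1·0.897·(39.08 − 5.284) = 0
-66622 c = -47012
c = -47012/-66622 ≈ 0.7057 J/(g·°C)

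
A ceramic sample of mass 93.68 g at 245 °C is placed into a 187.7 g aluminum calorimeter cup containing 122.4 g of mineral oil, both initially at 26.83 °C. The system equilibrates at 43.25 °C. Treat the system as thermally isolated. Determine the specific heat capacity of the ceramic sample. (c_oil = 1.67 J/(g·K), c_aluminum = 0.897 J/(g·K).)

Setting the total heat transfer to zero:
93.68·c·(43.25 − 245) + 122.4·1.67·(43.25 − 26.83) + 187.7·0.897·(43.25 − 26.83) = 0
-18900 c = -6121
c = -6121/-18900 ≈ 0.3239 J/(g·K)

c ≈ 0.324 J/(g·K)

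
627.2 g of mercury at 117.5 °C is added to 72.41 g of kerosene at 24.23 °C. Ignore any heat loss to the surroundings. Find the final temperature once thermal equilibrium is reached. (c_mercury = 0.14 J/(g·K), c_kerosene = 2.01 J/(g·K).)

Let T be the final temperature. ΣQ_i = 0:
627.2×0.14×(T − 117.5) + 72.41×2.01×(T − 24.23) = 0
87.81(T − 117.5) + 145.54(T − 24.23) = 0
233.35 T = 13844
T = 13844 / 233.35 = 59.3 °C

T_f ≈ 59.3 °C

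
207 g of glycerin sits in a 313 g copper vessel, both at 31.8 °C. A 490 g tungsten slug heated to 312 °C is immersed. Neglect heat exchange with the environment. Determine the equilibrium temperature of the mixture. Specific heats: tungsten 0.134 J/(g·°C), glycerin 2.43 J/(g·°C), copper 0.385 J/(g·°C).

Conservation of energy gives ΣQ = 0:
490·0.134·(T − 312) + 207·2.43·(T − 31.8) + 313·0.385·(T − 31.8) = 0
65.66(T − 312) + 503.01(T − 31.8) + 120.51(T − 31.8) = 0
(65.66 + 503.01 + 120.51) T = 65.66·312 + 503.01·31.8 + 120.51·31.8
T ≈ 58.50 °C

T_f ≈ 58.5 °C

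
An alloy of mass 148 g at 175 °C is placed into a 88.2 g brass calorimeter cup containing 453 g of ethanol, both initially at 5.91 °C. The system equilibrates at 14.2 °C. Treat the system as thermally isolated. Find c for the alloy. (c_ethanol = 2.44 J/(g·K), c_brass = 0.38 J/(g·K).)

Heat gained plus heat lost sum to zero:
148·c·(14.2 − 175) + 453·2.44·(14.2 − 5.91) + 88.2·0.38·(14.2 − 5.91) = 0
-23798 c = -9441
c = -9441/-23798 ≈ 0.3967 J/(g·K)

c ≈ 0.397 J/(g·K)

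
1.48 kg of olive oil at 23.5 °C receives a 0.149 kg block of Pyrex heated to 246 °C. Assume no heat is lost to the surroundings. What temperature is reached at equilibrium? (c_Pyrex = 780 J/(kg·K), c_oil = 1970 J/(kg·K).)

T_f ≈ 32.0 °C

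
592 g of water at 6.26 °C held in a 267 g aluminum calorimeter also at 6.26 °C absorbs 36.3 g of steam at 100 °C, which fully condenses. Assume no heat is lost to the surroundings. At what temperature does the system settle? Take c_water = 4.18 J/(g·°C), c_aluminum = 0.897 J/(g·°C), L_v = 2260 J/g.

Net heat exchanged in the isolated system is zero:
latent heat released on condensation: 36.3·2260 = 82038; condensed water 100 °C→T: 151.73(T − 100); water warms: 592·4.18·(T − 6.26) = 2474.6(T − 6.26); aluminum cup: 267·0.897·(T − 6.26) = 239.5(T − 6.26)
2865.8 T = 82038 + 15173 + 16990 = 114201
T ≈ 39.85 °C, under the boiling point, so the assumption holds.

T_f ≈ 39.8 °C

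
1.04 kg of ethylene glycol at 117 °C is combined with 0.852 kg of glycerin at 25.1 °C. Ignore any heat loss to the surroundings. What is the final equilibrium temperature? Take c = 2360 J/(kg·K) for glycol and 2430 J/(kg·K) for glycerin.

With ΣQ=0 the equilibrium temperature is the m·c-weighted mean:
T_f = (2454.4*117 + 2070.4*25.1) / (2454.4 + 2070.4)
    = 339131 / 4524.8 ≈ 74.95 °C

T_f ≈ 75.0 °C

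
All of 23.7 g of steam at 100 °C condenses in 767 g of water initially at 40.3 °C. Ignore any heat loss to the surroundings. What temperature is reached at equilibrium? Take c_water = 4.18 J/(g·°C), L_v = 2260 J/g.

T_f ≈ 58.3 °C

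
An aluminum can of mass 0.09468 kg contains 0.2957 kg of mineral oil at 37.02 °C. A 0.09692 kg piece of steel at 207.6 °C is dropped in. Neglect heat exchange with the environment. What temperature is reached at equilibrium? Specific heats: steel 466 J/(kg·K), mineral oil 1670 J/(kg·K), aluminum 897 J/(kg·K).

T_f ≈ 49.4 °C

Conservation of energy gives ΣQ = 0:
0.09692*466*(T − 207.6) + 0.2957*1670*(T − 37.02) + 0.09468*897*(T − 37.02) = 0
45.16(T − 207.6) + 493.82(T − 37.02) + 84.93(T − 37.02) = 0
623.91 T = 30801
T = 30801 / 623.91 = 49.4 °C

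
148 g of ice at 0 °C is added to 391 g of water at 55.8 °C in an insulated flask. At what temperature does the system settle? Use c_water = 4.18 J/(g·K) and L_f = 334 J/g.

Conservation of energy gives ΣQ = 0:
melt ice: 148·334 = 49432
  meltwater 0→T: 148·4.18·T = 618.64 T
  water: 1634.4(T − 55.8)
2253 T = 91198 − 49432 = 41766
T ≈ 18.54 °C — above 0 °C, consistent with complete melting.

T_f ≈ 18.5 °C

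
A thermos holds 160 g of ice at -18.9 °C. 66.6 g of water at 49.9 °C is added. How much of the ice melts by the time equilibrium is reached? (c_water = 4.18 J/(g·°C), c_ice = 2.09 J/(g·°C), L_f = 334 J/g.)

Cooling the water to 0 °C releases 66.6·4.18·49.9 = 13892 J.
Of that, 160·2.09·18.9 = 6320.2 J goes to bring the ice to 0 °C, leaving 7571.4 J.
To melt every bit of ice: 160·334 = 53440 J.
Since 7571.4 < 53440 J, not all the ice melts; equilibrium is at 0 °C.
m_melted·334 = 7571.4  ⇒  m_melted ≈ 22.67 g.

m_melted ≈ 22.7 g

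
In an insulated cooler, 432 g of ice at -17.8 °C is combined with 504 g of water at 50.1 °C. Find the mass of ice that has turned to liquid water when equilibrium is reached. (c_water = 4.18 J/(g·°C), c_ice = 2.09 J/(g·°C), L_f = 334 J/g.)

m_melted ≈ 268 g

Water can give up m c ΔT = 504×4.18×50.1 = 105547 J before reaching 0 °C.
Of that, 432×2.09×17.8 = 16071 J goes to bring the ice to 0 °C, leaving 89475 J.
Fully melting the ice requires m_ice L_f = 432×334 = 144288 J.
Since 89475 < 144288 J, not all the ice melts; equilibrium is at 0 °C.
Mass melted = 89475/334 ≈ 267.9 g.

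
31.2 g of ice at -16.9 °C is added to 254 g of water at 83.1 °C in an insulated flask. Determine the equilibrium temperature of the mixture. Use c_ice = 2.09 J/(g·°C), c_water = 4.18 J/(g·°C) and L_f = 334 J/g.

T_f ≈ 64.3 °C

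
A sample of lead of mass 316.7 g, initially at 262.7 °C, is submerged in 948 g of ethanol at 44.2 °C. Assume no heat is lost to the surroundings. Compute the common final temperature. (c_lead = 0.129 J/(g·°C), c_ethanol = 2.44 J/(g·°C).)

T_f ≈ 48.0 °C

Heat lost by the lead equals heat gained by the ethanol:
316.7·0.129·(262.7 − T) = 948·2.44·(T − 44.2)
40.85(262.7 − T) = 2313.1(T − 44.2)
2354 T = 112972  ⇒  T ≈ 47.99 °C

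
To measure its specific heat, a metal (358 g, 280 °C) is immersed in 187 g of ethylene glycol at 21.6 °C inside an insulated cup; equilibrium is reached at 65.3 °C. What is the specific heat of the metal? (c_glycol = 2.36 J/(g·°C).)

c ≈ 0.251 J/(g·°C)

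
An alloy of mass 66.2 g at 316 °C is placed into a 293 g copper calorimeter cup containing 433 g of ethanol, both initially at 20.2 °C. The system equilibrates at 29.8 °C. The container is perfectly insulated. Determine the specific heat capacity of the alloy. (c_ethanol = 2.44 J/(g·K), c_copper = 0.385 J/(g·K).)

Let T be the final temperature. ΣQ_i = 0:
66.2·c·(29.8 − 316) + 433·2.44·(29.8 − 20.2) + 293·0.385·(29.8 − 20.2) = 0
-18946 c = -11226
c = -11226/-18946 ≈ 0.5925 J/(g·K)

c ≈ 0.592 J/(g·K)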